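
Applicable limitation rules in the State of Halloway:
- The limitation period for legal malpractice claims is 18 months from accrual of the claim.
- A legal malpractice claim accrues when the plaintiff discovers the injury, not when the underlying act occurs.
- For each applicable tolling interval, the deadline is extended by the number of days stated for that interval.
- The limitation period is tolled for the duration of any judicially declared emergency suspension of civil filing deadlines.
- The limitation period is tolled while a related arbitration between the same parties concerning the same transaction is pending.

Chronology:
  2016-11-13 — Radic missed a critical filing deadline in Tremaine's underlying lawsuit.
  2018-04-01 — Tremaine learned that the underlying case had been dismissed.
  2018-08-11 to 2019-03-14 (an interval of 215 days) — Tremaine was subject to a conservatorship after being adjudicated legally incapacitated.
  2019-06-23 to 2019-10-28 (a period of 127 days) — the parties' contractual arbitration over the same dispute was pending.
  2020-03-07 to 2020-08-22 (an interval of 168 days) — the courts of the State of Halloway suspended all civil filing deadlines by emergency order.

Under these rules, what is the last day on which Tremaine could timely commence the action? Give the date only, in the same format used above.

2020-02-05

Accrual is tied to discovery, so the period began on 2018-04-01 rather than on 2016-11-13 when the act occurred.
The untolled deadline — 18 months after 2018-04-01 — is 2019-10-01.
The pending related arbitration from 2019-06-23 to 2019-10-28 tolled the period for 127 days, extending the deadline to 2020-02-05.
By the time the emergency suspension of filing deadlines began on 2020-03-07, the limitation period had already expired on 2020-02-05; that interval cannot revive it.
The plaintiff's legal incapacity from 2018-08-11 to 2019-03-14 does not toll the period, because no stated rule makes the plaintiff's incapacity a tolling event.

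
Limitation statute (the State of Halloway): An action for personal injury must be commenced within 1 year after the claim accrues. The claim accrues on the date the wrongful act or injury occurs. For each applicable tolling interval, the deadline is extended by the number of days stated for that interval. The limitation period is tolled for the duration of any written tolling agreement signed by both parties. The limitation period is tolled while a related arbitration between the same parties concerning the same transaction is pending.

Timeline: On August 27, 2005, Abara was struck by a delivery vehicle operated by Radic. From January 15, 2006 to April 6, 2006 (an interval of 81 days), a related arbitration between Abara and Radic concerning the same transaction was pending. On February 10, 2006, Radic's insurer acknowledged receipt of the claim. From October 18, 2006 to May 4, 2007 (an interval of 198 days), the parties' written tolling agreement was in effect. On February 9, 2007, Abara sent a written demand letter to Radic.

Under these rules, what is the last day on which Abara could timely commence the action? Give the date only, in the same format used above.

The claim accrued on August 27, 2005, when the wrongful act occurred.
The untolled deadline — 1 year after August 27, 2005 — is August 27, 2006.
The period was tolled for 81 days by the pending related arbitration (January 15, 2006 to April 6, 2006), pushing the deadline to November 16, 2006.
The written tolling agreement from October 18, 2006 to May 4, 2007 tolled the period for 198 days, extending the deadline to June 2, 2007.
The other events in the timeline have no effect on the limitation period under the stated rules.

June 2, 2007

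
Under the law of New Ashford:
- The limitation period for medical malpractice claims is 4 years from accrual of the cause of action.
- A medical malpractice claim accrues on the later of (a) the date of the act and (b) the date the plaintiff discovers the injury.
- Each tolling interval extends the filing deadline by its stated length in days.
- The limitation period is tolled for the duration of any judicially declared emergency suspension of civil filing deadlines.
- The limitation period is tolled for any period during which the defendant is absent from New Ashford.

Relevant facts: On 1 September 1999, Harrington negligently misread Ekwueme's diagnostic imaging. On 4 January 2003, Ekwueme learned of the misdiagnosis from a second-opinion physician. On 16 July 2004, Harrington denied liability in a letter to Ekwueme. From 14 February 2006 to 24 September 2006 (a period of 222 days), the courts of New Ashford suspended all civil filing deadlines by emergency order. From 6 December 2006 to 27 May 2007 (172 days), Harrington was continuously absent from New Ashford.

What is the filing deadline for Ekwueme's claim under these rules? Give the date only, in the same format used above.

2 February 2008

Because discovery on 4 January 2003 post-dates the 1 September 1999 act, accrual under the later-of rule falls on 4 January 2003.
Adding the 4 years base period to 4 January 2003 gives a deadline of 4 January 2007, before any tolling.
The emergency suspension of filing deadlines from 14 February 2006 to 24 September 2006 tolled the period for 222 days, extending the deadline to 14 August 2007.
The period was tolled for 172 days by the defendant's absence from the jurisdiction (6 December 2006 to 27 May 2007), pushing the deadline to 2 February 2008.
None of the other events listed affects the running of the period under the stated rules.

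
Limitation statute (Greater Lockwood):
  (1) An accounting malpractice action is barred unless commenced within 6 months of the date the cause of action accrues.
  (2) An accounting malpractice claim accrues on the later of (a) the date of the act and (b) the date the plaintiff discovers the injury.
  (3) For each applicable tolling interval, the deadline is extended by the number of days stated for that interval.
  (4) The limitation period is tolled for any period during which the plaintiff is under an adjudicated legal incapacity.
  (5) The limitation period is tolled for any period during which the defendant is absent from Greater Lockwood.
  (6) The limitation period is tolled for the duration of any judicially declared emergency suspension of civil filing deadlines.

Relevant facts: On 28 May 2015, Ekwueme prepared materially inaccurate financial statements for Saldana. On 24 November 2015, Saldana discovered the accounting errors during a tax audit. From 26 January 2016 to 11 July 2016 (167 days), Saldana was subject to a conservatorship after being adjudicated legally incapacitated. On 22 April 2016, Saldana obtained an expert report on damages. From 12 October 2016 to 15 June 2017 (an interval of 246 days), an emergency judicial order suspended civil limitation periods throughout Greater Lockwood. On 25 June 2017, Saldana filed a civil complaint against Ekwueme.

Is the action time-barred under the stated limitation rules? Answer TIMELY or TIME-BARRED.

TIMELY

The claim accrued on 24 November 2015 — the later of the 28 May 2015 act and the 24 November 2015 discovery.
The untolled deadline — 6 months after 24 November 2015 — is 24 May 2016.
The period was tolled for 167 days by the plaintiff's legal incapacity (26 January 2016 to 11 July 2016), pushing the deadline to 7 November 2016.
The period was tolled for 246 days by the emergency suspension of filing deadlines (12 October 2016 to 15 June 2017), pushing the deadline to 11 July 2017.
The other events in the timeline have no effect on the limitation period under the stated rules.
Filing on 25 June 2017 beat the 11 July 2017 deadline — the action is timely.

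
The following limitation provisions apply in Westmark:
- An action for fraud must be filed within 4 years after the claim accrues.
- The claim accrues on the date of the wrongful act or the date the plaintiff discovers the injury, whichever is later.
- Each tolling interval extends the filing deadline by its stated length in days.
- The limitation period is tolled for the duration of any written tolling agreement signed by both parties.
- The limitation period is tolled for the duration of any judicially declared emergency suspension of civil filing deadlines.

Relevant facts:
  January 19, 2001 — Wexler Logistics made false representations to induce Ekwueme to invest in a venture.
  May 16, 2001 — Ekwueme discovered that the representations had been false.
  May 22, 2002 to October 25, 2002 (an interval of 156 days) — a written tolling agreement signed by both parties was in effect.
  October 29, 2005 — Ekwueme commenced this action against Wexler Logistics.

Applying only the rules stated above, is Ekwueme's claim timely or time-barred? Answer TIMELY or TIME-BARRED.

The claim accrued on May 16, 2001 — the later of the January 19, 2001 act and the May 16, 2001 discovery.
Adding the 4 years base period to May 16, 2001 gives a deadline of May 16, 2005, before any tolling.
Because the written tolling agreement ran from May 22, 2002 to October 25, 2002, the deadline is extended by 156 days to October 19, 2005.
The October 29, 2005 filing falls after the October 19, 2005 deadline; the claim is time-barred.

TIME-BARRED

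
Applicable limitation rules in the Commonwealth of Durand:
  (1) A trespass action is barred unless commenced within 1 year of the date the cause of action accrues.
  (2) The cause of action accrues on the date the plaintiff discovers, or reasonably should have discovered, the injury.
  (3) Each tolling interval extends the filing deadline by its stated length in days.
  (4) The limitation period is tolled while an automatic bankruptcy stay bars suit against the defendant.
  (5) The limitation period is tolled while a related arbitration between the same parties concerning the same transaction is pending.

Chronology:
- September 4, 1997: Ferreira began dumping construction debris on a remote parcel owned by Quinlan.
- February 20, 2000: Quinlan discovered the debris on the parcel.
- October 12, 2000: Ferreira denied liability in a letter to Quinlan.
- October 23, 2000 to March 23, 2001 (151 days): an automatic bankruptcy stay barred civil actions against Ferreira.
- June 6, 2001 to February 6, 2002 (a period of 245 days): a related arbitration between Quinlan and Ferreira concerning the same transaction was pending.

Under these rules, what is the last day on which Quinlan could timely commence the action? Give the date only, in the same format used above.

Under the discovery rule, the claim accrued on February 20, 2000, when Quinlan discovered the injury — not on the September 4, 1997 date of the underlying act.
Adding the 1 year base period to February 20, 2000 gives a deadline of February 20, 2001, before any tolling.
Because the automatic bankruptcy stay ran from October 23, 2000 to March 23, 2001, the deadline is extended by 151 days to July 21, 2001.
The pending related arbitration from June 6, 2001 to February 6, 2002 tolled the period for 245 days, extending the deadline to March 23, 2002.
The other events in the timeline have no effect on the limitation period under the stated rules.

March 23, 2002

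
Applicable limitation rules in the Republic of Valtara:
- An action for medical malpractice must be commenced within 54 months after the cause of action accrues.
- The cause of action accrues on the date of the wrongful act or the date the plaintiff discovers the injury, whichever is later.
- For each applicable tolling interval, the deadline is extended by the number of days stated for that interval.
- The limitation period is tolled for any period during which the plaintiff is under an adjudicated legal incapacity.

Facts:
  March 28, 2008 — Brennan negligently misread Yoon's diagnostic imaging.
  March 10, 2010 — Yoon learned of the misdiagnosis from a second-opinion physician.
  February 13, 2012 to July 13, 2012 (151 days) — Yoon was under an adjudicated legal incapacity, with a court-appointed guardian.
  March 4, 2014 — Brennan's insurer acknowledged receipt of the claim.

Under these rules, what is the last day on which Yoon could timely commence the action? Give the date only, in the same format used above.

February 8, 2015

Taking the later of the act (March 28, 2008) and discovery (March 10, 2010), the claim accrued on March 10, 2010.
The untolled deadline — 54 months after March 10, 2010 — is September 10, 2014.
The period was tolled for 151 days by the plaintiff's legal incapacity (February 13, 2012 to July 13, 2012), pushing the deadline to February 8, 2015.
None of the other events listed affects the running of the period under the stated rules.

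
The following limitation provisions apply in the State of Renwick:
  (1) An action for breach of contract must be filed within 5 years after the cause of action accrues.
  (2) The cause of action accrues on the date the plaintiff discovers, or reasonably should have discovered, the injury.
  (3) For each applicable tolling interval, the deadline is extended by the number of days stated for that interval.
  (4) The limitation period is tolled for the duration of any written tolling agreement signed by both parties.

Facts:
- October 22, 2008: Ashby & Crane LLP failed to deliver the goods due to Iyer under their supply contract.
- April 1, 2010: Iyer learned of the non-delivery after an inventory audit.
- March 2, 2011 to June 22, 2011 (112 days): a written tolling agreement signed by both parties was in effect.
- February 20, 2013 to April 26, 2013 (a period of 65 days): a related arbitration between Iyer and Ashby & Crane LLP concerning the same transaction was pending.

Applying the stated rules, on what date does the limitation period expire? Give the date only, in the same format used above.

July 22, 2015

Under the discovery rule, the claim accrued on April 1, 2010, when Iyer discovered the injury — not on the October 22, 2008 date of the underlying act.
5 years from April 1, 2010 is April 1, 2015.
Because the written tolling agreement ran from March 2, 2011 to June 22, 2011, the deadline is extended by 112 days to July 22, 2015.
Although a pending arbitration ran from February 20, 2013 to April 26, 2013, the stated rules do not make that a tolling event, so it is disregarded.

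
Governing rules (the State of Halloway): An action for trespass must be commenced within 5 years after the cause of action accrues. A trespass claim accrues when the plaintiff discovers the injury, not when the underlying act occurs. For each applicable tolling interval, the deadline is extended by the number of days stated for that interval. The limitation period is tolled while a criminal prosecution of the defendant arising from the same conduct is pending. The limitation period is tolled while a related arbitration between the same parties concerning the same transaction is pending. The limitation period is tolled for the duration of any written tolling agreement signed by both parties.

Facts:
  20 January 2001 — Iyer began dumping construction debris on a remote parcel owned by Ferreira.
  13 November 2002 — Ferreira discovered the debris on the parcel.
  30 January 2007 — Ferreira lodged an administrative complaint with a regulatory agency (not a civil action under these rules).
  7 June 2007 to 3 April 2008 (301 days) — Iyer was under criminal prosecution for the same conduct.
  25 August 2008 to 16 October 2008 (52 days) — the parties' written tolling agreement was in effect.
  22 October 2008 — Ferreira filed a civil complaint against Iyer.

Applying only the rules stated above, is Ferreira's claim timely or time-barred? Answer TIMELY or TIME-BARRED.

TIMELY

Accrual is tied to discovery, so the period began on 13 November 2002 rather than on 20 January 2001 when the act occurred.
5 years from 13 November 2002 is 13 November 2007.
Because the pending criminal prosecution ran from 7 June 2007 to 3 April 2008, the deadline is extended by 301 days to 9 September 2008.
The written tolling agreement from 25 August 2008 to 16 October 2008 tolled the period for 52 days, extending the deadline to 31 October 2008.
None of the other events listed affects the running of the period under the stated rules.
The 22 October 2008 filing precedes the 31 October 2008 deadline; the claim is timely.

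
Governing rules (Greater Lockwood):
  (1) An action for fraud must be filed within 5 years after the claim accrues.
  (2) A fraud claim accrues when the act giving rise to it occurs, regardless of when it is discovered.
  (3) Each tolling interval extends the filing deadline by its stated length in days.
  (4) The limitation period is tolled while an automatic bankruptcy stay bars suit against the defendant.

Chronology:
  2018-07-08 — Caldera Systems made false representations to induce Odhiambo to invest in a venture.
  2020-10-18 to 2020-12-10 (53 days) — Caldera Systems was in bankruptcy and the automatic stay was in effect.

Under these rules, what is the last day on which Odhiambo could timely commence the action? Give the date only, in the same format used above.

2023-08-30

The claim accrued on 2018-07-08, when the wrongful act occurred.
The untolled deadline — 5 years after 2018-07-08 — is 2023-07-08.
Because the automatic bankruptcy stay ran from 2020-10-18 to 2020-12-10, the deadline is extended by 53 days to 2023-08-30.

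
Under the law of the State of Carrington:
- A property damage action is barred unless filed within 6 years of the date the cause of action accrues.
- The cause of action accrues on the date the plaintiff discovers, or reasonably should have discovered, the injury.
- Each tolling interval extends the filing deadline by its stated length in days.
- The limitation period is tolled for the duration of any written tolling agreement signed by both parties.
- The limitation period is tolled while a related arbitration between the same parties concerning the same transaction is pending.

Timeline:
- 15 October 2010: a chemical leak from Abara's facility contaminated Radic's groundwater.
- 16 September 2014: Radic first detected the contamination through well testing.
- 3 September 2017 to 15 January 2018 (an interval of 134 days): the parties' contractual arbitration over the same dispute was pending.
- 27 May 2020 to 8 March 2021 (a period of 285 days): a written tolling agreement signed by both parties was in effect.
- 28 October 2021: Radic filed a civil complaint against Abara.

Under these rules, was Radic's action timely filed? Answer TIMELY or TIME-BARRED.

TIMELY

Accrual is tied to discovery, so the period began on 16 September 2014 rather than on 15 October 2010 when the act occurred.
The untolled deadline — 6 years after 16 September 2014 — is 16 September 2020.
The pending related arbitration from 3 September 2017 to 15 January 2018 tolled the period for 134 days, extending the deadline to 28 January 2021.
Because the written tolling agreement ran from 27 May 2020 to 8 March 2021, the deadline is extended by 285 days to 9 November 2021.
The 28 October 2021 filing precedes the 9 November 2021 deadline; the claim is timely.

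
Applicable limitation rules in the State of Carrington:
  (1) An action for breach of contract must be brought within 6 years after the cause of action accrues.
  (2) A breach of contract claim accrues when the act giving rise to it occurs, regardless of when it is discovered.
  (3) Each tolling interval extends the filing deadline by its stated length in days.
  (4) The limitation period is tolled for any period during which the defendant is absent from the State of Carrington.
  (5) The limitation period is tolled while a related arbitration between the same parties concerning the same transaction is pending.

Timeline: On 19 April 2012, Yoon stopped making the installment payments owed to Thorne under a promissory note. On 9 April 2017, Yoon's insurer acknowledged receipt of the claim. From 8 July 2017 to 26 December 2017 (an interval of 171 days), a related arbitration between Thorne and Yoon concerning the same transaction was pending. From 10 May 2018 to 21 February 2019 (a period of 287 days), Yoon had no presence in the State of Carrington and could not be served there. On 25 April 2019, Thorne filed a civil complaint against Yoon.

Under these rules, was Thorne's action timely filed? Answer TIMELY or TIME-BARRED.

TIMELY

The cause of action accrued on 19 April 2012, the date of the act.
The untolled deadline — 6 years after 19 April 2012 — is 19 April 2018.
Because the pending related arbitration ran from 8 July 2017 to 26 December 2017, the deadline is extended by 171 days to 7 October 2018.
Because the defendant's absence from the jurisdiction ran from 10 May 2018 to 21 February 2019, the deadline is extended by 287 days to 21 July 2019.
None of the other events listed affects the running of the period under the stated rules.
Filing on 25 April 2019 beat the 21 July 2019 deadline — the action is timely.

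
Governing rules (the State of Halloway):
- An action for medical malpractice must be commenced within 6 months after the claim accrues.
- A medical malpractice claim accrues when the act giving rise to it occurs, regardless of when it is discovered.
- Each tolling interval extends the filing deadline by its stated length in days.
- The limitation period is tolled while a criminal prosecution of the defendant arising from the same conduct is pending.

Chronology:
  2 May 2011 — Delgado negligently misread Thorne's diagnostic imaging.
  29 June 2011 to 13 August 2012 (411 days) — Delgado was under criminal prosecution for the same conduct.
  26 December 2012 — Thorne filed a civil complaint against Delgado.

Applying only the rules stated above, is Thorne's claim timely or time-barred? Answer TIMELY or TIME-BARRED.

TIME-BARRED

The claim accrued on 2 May 2011, the date of the act.
The untolled deadline — 6 months after 2 May 2011 — is 2 November 2011.
The period was tolled for 411 days by the pending criminal prosecution (29 June 2011 to 13 August 2012), pushing the deadline to 17 December 2012.
Thorne filed on 26 December 2012, after the 17 December 2012 deadline, so the action is time-barred.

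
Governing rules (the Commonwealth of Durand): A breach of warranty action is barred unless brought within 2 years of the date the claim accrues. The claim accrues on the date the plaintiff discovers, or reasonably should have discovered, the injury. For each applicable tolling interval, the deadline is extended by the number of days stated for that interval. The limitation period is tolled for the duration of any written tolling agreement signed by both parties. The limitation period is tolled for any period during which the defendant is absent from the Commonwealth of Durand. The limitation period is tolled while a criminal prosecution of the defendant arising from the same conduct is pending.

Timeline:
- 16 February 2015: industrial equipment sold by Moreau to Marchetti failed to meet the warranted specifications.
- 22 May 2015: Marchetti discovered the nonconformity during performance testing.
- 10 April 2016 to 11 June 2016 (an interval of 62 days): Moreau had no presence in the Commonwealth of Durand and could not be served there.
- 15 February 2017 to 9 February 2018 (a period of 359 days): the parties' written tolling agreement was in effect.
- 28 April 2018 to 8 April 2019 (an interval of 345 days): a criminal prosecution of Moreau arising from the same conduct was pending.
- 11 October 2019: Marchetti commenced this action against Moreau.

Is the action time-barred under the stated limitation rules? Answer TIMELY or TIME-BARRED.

TIME-BARRED

The claim did not accrue until Marchetti discovered the injury on 22 May 2015; the 16 February 2015 act date does not start the clock under the stated rule.
2 years from 22 May 2015 is 22 May 2017.
Because the defendant's absence from the jurisdiction ran from 10 April 2016 to 11 June 2016, the deadline is extended by 62 days to 23 July 2017.
The period was tolled for 359 days by the written tolling agreement (15 February 2017 to 9 February 2018), pushing the deadline to 17 July 2018.
Because the pending criminal prosecution ran from 28 April 2018 to 8 April 2019, the deadline is extended by 345 days to 27 June 2019.
Marchetti filed on 11 October 2019, after the 27 June 2019 deadline, so the action is time-barred.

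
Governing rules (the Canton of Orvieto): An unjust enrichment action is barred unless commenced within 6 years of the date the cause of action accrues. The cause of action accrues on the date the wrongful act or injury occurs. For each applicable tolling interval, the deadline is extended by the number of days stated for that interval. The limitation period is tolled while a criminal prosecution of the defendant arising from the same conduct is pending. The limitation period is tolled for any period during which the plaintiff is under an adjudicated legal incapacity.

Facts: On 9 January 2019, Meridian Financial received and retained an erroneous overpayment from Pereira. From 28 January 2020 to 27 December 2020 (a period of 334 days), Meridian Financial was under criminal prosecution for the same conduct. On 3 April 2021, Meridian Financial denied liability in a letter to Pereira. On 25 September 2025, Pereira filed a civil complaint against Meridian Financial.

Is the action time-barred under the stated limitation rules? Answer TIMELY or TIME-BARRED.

TIMELY

The cause of action accrued on 9 January 2019, the date of the act.
Adding the 6 years base period to 9 January 2019 gives a deadline of 9 January 2025, before any tolling.
The period was tolled for 334 days by the pending criminal prosecution (28 January 2020 to 27 December 2020), pushing the deadline to 9 December 2025.
Nothing else in the chronology tolls or restarts the period.
Filing on 25 September 2025 beat the 9 December 2025 deadline — the action is timely.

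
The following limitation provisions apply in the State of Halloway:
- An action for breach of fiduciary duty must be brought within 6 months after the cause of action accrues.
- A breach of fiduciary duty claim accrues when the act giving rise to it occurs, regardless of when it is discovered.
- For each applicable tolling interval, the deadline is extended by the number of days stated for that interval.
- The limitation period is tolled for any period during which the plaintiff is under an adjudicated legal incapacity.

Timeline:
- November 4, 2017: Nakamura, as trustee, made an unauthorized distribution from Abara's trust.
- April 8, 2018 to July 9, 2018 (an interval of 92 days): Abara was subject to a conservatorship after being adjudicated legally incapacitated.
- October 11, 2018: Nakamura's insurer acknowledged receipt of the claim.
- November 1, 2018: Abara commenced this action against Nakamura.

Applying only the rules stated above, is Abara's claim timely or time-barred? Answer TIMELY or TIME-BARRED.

The claim accrued on November 4, 2017, when the wrongful act occurred.
The untolled deadline — 6 months after November 4, 2017 — is May 4, 2018.
Because the plaintiff's legal incapacity ran from April 8, 2018 to July 9, 2018, the deadline is extended by 92 days to August 4, 2018.
None of the other events listed affects the running of the period under the stated rules.
Filing on November 1, 2018 missed the August 4, 2018 deadline — the action is time-barred.

TIME-BARRED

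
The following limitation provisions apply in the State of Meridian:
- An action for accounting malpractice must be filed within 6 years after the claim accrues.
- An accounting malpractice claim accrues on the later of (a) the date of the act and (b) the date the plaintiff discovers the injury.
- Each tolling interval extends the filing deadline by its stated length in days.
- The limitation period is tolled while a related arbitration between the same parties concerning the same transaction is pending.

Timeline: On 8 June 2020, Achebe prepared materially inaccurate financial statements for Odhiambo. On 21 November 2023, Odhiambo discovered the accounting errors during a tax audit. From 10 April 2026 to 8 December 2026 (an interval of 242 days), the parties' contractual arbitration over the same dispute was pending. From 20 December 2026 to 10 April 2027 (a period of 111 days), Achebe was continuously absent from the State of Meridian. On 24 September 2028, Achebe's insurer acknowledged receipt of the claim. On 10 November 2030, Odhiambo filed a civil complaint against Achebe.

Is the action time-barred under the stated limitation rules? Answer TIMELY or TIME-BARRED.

TIME-BARRED

The claim accrued on 21 November 2023 — the later of the 8 June 2020 act and the 21 November 2023 discovery.
The untolled deadline — 6 years after 21 November 2023 — is 21 November 2029.
Because the pending related arbitration ran from 10 April 2026 to 8 December 2026, the deadline is extended by 242 days to 21 July 2030.
Although the defendant's absence ran from 20 December 2026 to 10 April 2027, the stated rules do not make that a tolling event, so it is disregarded.
The other events in the timeline have no effect on the limitation period under the stated rules.
Odhiambo filed on 10 November 2030, after the 21 July 2030 deadline, so the action is time-barred.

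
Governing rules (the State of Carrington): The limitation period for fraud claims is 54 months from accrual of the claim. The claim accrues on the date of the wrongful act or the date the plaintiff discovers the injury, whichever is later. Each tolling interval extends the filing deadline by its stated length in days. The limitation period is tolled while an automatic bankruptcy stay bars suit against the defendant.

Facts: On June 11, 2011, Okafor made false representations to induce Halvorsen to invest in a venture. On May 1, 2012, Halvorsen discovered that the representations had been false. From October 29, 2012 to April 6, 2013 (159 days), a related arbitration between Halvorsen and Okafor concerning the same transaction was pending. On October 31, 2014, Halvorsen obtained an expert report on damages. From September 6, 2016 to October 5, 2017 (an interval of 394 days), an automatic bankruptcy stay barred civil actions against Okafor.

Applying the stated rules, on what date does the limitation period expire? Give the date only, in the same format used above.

Because discovery on May 1, 2012 post-dates the June 11, 2011 act, accrual under the later-of rule falls on May 1, 2012.
The untolled deadline — 54 months after May 1, 2012 — is November 1, 2016.
Because the automatic bankruptcy stay ran from September 6, 2016 to October 5, 2017, the deadline is extended by 394 days to November 30, 2017.
The pending related arbitration from October 29, 2012 to April 6, 2013 does not toll the period, because no stated rule makes a pending arbitration a tolling event.
None of the other events listed affects the running of the period under the stated rules.

November 30, 2017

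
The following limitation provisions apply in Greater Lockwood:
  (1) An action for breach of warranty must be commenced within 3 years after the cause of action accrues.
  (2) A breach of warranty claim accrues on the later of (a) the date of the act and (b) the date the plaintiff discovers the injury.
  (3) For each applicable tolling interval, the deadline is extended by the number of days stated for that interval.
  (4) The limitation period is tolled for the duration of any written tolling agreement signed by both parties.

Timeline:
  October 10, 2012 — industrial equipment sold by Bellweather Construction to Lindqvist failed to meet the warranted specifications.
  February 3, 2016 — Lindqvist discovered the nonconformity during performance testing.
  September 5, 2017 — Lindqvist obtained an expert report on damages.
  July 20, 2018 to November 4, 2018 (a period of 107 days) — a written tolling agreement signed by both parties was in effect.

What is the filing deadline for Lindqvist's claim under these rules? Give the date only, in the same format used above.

May 21, 2019

Because discovery on February 3, 2016 post-dates the October 10, 2012 act, accrual under the later-of rule falls on February 3, 2016.
3 years from February 3, 2016 is February 3, 2019.
Because the written tolling agreement ran from July 20, 2018 to November 4, 2018, the deadline is extended by 107 days to May 21, 2019.
Nothing else in the chronology tolls or restarts the period.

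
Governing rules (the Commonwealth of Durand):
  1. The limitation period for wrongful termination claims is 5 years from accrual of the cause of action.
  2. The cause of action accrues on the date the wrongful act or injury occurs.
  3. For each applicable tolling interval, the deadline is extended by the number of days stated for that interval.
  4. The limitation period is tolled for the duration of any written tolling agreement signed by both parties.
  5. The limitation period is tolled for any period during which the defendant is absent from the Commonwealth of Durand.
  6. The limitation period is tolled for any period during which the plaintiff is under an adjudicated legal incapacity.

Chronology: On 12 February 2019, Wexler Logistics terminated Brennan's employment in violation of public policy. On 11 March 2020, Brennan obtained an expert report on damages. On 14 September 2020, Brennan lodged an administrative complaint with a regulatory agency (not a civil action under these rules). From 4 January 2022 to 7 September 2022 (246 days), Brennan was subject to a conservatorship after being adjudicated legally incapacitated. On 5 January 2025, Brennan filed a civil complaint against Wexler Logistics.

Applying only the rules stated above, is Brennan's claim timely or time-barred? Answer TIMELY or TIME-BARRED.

The claim accrued on 12 February 2019, when the wrongful act occurred.
Adding the 5 years base period to 12 February 2019 gives a deadline of 12 February 2024, before any tolling.
Because the plaintiff's legal incapacity ran from 4 January 2022 to 7 September 2022, the deadline is extended by 246 days to 15 October 2024.
None of the other events listed affects the running of the period under the stated rules.
Brennan filed on 5 January 2025, after the 15 October 2024 deadline, so the action is time-barred.

TIME-BARRED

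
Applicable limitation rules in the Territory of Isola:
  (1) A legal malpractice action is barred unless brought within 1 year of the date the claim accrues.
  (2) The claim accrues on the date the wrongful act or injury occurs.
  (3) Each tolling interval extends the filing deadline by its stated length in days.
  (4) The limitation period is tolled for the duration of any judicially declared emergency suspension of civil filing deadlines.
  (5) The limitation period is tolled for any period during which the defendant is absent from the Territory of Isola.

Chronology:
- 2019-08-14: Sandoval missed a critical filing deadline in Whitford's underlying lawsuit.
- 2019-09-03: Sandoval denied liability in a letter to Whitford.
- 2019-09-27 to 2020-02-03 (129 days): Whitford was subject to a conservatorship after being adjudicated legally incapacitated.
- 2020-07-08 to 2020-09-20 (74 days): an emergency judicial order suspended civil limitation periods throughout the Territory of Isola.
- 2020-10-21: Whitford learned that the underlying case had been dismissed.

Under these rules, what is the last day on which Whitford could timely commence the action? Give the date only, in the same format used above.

Because the rule ties accrual to occurrence, the claim accrued on 2019-08-14, not on the 2020-10-21 discovery date.
1 year from 2019-08-14 is 2020-08-14.
The emergency suspension of filing deadlines from 2020-07-08 to 2020-09-20 tolled the period for 74 days, extending the deadline to 2020-10-27.
No stated provision tolls the period for the plaintiff's incapacity, so the interval from 2019-09-27 to 2020-02-03 has no effect on the deadline.
The other events in the timeline have no effect on the limitation period under the stated rules.

2020-10-27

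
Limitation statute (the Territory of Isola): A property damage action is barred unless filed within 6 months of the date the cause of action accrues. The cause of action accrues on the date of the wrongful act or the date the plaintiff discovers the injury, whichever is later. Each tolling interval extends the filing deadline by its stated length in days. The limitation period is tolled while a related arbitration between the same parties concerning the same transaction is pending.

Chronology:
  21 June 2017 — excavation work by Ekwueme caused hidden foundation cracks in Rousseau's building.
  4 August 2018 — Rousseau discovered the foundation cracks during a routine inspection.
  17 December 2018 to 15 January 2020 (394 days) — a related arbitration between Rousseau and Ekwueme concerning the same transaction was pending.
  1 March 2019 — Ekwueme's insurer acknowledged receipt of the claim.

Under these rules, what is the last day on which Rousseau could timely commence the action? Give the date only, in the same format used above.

Because discovery on 4 August 2018 post-dates the 21 June 2017 act, accrual under the later-of rule falls on 4 August 2018.
The untolled deadline — 6 months after 4 August 2018 — is 4 February 2019.
The pending related arbitration from 17 December 2018 to 15 January 2020 tolled the period for 394 days, extending the deadline to 4 March 2020.
None of the other events listed affects the running of the period under the stated rules.

4 March 2020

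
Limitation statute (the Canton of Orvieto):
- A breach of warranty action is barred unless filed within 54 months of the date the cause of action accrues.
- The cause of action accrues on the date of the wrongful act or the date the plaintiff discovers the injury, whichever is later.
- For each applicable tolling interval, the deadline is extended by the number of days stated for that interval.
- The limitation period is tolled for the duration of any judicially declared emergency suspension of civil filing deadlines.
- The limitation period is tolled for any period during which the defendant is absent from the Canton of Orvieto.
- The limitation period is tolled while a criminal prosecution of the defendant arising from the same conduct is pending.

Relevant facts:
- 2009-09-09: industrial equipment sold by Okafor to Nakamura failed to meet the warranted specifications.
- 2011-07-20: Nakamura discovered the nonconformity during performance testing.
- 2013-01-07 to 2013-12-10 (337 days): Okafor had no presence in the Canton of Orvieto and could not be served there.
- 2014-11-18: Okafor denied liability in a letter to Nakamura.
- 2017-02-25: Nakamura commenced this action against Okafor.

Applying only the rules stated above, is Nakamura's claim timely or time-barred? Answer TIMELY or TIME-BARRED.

TIME-BARRED

Because discovery on 2011-07-20 post-dates the 2009-09-09 act, accrual under the later-of rule falls on 2011-07-20.
The untolled deadline — 54 months after 2011-07-20 — is 2016-01-20.
The period was tolled for 337 days by the defendant's absence from the jurisdiction (2013-01-07 to 2013-12-10), pushing the deadline to 2016-12-22.
The other events in the timeline have no effect on the limitation period under the stated rules.
The 2017-02-25 filing falls after the 2016-12-22 deadline; the claim is time-barred.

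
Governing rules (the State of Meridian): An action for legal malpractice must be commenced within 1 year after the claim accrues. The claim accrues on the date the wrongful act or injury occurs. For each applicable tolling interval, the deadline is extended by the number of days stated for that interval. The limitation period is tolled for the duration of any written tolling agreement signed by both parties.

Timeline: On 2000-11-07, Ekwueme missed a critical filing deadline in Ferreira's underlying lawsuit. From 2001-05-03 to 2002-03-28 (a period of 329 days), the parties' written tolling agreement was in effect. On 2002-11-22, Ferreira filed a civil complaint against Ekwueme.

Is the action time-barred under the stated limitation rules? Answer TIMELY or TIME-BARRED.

The limitation period began to run on 2000-11-07.
1 year from 2000-11-07 is 2001-11-07.
Because the written tolling agreement ran from 2001-05-03 to 2002-03-28, the deadline is extended by 329 days to 2002-10-02.
Filing on 2002-11-22 missed the 2002-10-02 deadline — the action is time-barred.

TIME-BARRED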